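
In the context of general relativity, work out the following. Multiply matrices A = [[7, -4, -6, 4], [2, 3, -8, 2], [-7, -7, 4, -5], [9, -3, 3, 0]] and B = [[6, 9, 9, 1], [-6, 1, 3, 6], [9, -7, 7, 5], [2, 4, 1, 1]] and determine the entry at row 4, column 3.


(AB)_{ij} = sum_k A_{ik} B_{kj}.
For i=4, j=3:
A_{41} * B_{13} = 9 * 9 = 81
A_{42} * B_{23} = -3 * 3 = -9
A_{43} * B_{33} = 3 * 7 = 21
A_{44} * B_{43} = 0 * 1 = 0
Sum = 81 + -9 + 21 + 0 = 93

93


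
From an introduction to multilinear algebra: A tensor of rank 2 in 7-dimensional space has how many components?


The number of components of a rank-r tensor in d dimensions is d^r.
Here d = 7 and r = 2.
7^2 = 49

49


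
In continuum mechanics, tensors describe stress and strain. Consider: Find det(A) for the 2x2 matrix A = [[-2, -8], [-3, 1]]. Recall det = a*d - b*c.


For a 2x2 matrix [[a, b], [c, d]], det = a*d - b*c.
a = -2, b = -8, c = -3, d = 1
a*d = -2 * 1 = -2
b*c = -8 * -3 = 24
det = -2 - 24 = -26

-26


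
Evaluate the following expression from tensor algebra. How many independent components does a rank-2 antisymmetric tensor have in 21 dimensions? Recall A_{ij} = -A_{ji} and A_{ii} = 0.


An antisymmetric rank-2 tensor satisfies A_{ij} = -A_{ji}, so diagonal entries are zero.
The independent components are the upper-triangular entries: C(n, 2) = n(n-1)/2.
n = 21
C(21, 2) = 21 * 20 / 2 = 420 / 2 = 210

210


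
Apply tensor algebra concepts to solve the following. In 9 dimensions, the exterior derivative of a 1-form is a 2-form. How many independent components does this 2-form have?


The exterior derivative of a p-form is a (p+1)-form.
Its number of independent components is C(n, p+1).
n = 9, p+1 = 2
C(9, 2) = 36

36


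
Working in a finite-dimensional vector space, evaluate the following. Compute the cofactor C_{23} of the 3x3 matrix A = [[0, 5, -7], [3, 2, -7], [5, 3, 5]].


To find cofactor C_{23}, delete row 2 and column 3.
The resulting 2x2 submatrix is: [[0, 5], [5, 3]]
Minor M_{23} = 0*3 - 5*5
  = 0 - 25 = -25
Sign = (-1)^(2+3) = (-1)^5 = -1
Cofactor C_{23} = -1 * -25 = 25

25


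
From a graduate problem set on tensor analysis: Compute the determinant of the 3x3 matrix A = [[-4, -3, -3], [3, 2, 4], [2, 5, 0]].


Expanding along the first row, det(A) = a11*M_11 - a12*M_12 + a13*M_13, where M_1j is the (1,j) minor.
Minor M_11 = 2*0 - 4*5 = -20
Minor M_12 = 3*0 - 4*2 = -8
Minor M_13 = 3*5 - 2*2 = 11
det = -4*(-20) - -3*(-8) + -3*(11)
    = 80 - 24 + -33
    = 23

23


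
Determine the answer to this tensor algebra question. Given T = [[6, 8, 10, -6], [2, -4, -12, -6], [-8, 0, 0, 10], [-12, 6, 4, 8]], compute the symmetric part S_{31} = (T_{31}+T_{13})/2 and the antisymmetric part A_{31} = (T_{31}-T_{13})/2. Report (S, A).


T_{31} = -8
T_{13} = 10
S_{31} = (-8 + 10)/2 = 2/2 = 1
A_{31} = (-8 - 10)/2 = -18/2 = -9
Check: S + A = 1 + -9 = -8 = T_{31}.

(1, -9)


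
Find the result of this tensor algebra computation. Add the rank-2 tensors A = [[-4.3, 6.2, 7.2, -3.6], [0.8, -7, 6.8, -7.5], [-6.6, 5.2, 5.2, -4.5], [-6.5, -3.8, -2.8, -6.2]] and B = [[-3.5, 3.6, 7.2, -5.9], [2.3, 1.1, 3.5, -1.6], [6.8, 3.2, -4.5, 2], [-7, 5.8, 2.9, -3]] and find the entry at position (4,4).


Tensor addition is component-wise: (A + B)_{ij} = A_{ij} + B_{ij}.
A_{44} = -6.2
B_{44} = -3
(A + B)_{44} = -6.2 + -3 = -9.2

-9.2


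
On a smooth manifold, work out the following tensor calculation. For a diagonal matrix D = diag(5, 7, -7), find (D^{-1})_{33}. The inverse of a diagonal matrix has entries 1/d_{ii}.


For a diagonal matrix, the inverse has entries (D^{-1})_{ii} = 1/d_{ii}.
The diagonal entries are: d_{11} = 5, d_{22} = 7, d_{33} = -7
We need (D^{-1})_{33} = 1/d_{33} = 1/-7 = -1/7

-1/7


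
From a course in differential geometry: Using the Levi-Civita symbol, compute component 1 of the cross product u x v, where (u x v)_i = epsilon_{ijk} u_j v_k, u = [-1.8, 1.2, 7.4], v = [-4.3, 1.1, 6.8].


(u x v)_1 = sum_{j,k} epsilon_{1jk} u_j v_k. Only permutations of (1,2,3) contribute; the two non-zero terms are:
eps_{123} u_2 v_3 = 1 * 1.2 * 6.8 = 8.16
eps_{132} u_3 v_2 = -1 * 7.4 * 1.1 = -8.14
(u x v)_1 = 0.02

0.02


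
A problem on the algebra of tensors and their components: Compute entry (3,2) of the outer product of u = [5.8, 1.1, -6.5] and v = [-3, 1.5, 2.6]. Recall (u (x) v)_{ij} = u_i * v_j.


The outer product entry T_{ij} = u_i * v_j.
We need i=3, j=2.
u_3 = -6.5, v_2 = 1.5
T_{3,2} = -6.5 * 1.5 = -9.75

-9.75


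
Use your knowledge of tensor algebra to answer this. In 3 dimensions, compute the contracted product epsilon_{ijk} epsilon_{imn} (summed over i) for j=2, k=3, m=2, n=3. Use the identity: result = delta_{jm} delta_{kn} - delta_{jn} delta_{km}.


Using the identity: epsilon_{ijk} epsilon_{imn} = delta_{jm} delta_{kn} - delta_{jn} delta_{km}.
delta_{22} = 1
delta_{33} = 1
delta_{23} = 0
delta_{32} = 0
Result = 1 * 1 - 0 * 0 = 1 - 0 = 1

1


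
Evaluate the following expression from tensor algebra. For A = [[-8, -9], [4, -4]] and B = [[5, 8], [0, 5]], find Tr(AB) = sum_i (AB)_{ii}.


Tr(AB) = sum_i (AB)_{ii} where (AB)_{ii} = sum_k A_{ik} B_{ki}.
(AB)_{11} = -8*5 + -9*0 = -40
(AB)_{22} = 4*8 + -4*5 = 12
Tr(AB) = -40 + 12 = -28

-28


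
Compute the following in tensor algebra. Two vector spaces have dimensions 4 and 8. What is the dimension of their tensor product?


The dimension of a tensor product is the product of dimensions.
dim(V) = 4, dim(W) = 8
dim(V (x) W) = 4 * 8 = 32

32


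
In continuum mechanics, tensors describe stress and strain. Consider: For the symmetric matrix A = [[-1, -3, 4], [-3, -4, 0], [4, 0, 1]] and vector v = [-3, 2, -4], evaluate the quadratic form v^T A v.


First compute Av:
(Av)_1 = -1*-3 + -3*2 + 4*-4 = -19
(Av)_2 = -3*-3 + -4*2 + 0*-4 = 1
(Av)_3 = 4*-3 + 0*2 + 1*-4 = -16
Av = [-19, 1, -16]
Then v^T (Av) = -3*-19 + 2*1 + -4*-16
= 57 + 2 + 64 = 123

123


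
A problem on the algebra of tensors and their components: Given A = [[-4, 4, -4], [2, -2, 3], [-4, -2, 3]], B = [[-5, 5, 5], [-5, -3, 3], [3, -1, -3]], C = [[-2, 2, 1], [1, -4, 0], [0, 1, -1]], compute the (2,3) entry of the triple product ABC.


(ABC)_{23} = sum_m (AB)_{2m} C_{m3}. First compute row 2 of AB.
(AB)_{21} = 2*-5 + -2*-5 + 3*3 = 9
(AB)_{22} = 2*5 + -2*-3 + 3*-1 = 13
(AB)_{23} = 2*5 + -2*3 + 3*-3 = -5
Now contract with column 3 of C:
(AB)_{21} * C_{13} = 9 * 1 = 9
(AB)_{22} * C_{23} = 13 * 0 = 0
(AB)_{23} * C_{33} = -5 * -1 = 5
(ABC)_{23} = 9 + 0 + 5 = 14

14


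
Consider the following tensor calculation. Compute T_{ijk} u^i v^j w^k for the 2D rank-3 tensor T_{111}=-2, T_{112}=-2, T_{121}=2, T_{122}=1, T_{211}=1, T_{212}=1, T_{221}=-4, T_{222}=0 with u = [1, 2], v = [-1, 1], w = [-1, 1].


S = sum over i,j,k of T_{ijk} u_i v_j w_k. Expanding all 8 terms:
T_{111}*u_1*v_1*w_1 = -2*1*-1*-1 = -2  (running total: -2)
T_{112}*u_1*v_1*w_2 = -2*1*-1*1 = 2  (running total: 0)
T_{121}*u_1*v_2*w_1 = 2*1*1*-1 = -2  (running total: -2)
T_{122}*u_1*v_2*w_2 = 1*1*1*1 = 1  (running total: -1)
T_{211}*u_2*v_1*w_1 = 1*2*-1*-1 = 2  (running total: 1)
T_{212}*u_2*v_1*w_2 = 1*2*-1*1 = -2  (running total: -1)
T_{221}*u_2*v_2*w_1 = -4*2*1*-1 = 8  (running total: 7)
T_{222}*u_2*v_2*w_2 = 0*2*1*1 = 0  (running total: 7)
S = 7

7


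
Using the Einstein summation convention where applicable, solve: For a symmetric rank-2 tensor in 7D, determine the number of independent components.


A symmetric rank-2 tensor in d dimensions has d(d+1)/2 independent components.
d = 7
d(d+1)/2 = 7 * 8 / 2 = 56 / 2 = 28

28


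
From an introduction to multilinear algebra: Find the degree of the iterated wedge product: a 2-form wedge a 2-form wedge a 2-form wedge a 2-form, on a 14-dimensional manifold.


The degree of a wedge product is the sum of the degrees of the individual forms.
Degrees: 2, 2, 2, 2
Total degree = 2 + 2 + 2 + 2 = 8

8


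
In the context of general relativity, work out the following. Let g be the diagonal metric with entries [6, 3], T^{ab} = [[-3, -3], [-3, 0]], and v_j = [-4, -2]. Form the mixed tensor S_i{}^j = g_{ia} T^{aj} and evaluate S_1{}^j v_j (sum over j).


Step 1: lower the first index. For a diagonal metric, g_{ia} T^{aj} = g_{ii} T^{ij} (no sum on i).
g_{11} = 6
S_1{}^1 = 6 * T^{11} = 6 * -3 = -18
S_1{}^2 = 6 * T^{12} = 6 * -3 = -18
Step 2: contract S_1{}^j with v_j.
S_1{}^1 * v_1 = -18 * -4 = 72
S_1{}^2 * v_2 = -18 * -2 = 36
Result = 72 + 36 = 108

108


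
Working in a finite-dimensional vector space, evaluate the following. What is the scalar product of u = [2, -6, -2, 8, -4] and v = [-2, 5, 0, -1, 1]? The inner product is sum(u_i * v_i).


The inner product u . v = sum of u_i * v_i.
Term-by-term: 2 * -2, -6 * 5, -2 * 0, 8 * -1, -4 * 1
Products: -4, -30, 0, -8, -4
Sum = -4 + -30 + 0 + -8 + -4 = -46

-46


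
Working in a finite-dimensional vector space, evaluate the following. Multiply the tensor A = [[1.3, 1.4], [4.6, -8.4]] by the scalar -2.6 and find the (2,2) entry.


Scalar multiplication: (cA)_{ij} = c * A_{ij}.
c = -2.6
A_{22} = -8.4
(cA)_{22} = -2.6 * -8.4 = 21.84

21.84


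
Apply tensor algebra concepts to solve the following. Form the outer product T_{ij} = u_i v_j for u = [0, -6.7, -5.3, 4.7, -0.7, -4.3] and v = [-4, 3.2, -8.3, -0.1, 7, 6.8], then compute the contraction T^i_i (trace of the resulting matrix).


The outer product gives T_{ij} = u_i v_j.
The trace (contraction) is Tr(T) = sum_i T_{ii} = sum_i u_i v_i.
Diagonal entries:
T_{11} = u_1 * v_1 = 0 * -4 = 0
T_{22} = u_2 * v_2 = -6.7 * 3.2 = -21.44
T_{33} = u_3 * v_3 = -5.3 * -8.3 = 43.99
T_{44} = u_4 * v_4 = 4.7 * -0.1 = -0.47
T_{55} = u_5 * v_5 = -0.7 * 7 = -4.9
T_{66} = u_6 * v_6 = -4.3 * 6.8 = -29.24
Tr(T) = 0 + -21.44 + 43.99 + -0.47 + -4.9 + -29.24 = -12.06

-12.06


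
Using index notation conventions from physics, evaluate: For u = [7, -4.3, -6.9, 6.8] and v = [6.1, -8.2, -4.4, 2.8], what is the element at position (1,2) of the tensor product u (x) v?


The outer product entry T_{ij} = u_i * v_j.
We need i=1, j=2.
u_1 = 7, v_2 = -8.2
T_{1,2} = 7 * -8.2 = -57.4

-57.4


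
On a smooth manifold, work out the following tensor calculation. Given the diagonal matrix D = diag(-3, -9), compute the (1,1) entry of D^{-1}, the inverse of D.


For a diagonal matrix, the inverse has entries (D^{-1})_{ii} = 1/d_{ii}.
The diagonal entries are: d_{11} = -3, d_{22} = -9
We need (D^{-1})_{11} = 1/d_{11} = 1/-3 = -1/3

-1/3


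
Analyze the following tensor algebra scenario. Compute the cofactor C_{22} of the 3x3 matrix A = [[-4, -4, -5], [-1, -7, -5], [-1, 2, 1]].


To find cofactor C_{22}, delete row 2 and column 2.
The resulting 2x2 submatrix is: [[-4, -5], [-1, 1]]
Minor M_{22} = -4*1 - -5*-1
  = -4 - 5 = -9
Sign = (-1)^(2+2) = (-1)^4 = 1
Cofactor C_{22} = 1 * -9 = -9

-9


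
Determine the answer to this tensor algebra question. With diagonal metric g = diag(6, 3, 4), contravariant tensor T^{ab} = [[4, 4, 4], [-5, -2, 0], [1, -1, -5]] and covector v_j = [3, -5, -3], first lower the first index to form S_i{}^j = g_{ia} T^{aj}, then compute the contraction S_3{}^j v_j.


Step 1: lower the first index. For a diagonal metric, g_{ia} T^{aj} = g_{ii} T^{ij} (no sum on i).
g_{33} = 4
S_3{}^1 = 4 * T^{31} = 4 * 1 = 4
S_3{}^2 = 4 * T^{32} = 4 * -1 = -4
S_3{}^3 = 4 * T^{33} = 4 * -5 = -20
Step 2: contract S_3{}^j with v_j.
S_3{}^1 * v_1 = 4 * 3 = 12
S_3{}^2 * v_2 = -4 * -5 = 20
S_3{}^3 * v_3 = -20 * -3 = 60
Result = 12 + 20 + 60 = 92

92


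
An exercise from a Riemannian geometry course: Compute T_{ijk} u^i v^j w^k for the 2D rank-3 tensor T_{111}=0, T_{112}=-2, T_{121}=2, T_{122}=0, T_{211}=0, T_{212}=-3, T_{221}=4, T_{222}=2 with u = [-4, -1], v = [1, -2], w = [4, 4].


S = sum over i,j,k of T_{ijk} u_i v_j w_k. Expanding all 8 terms:
T_{111}*u_1*v_1*w_1 = 0*-4*1*4 = 0  (running total: 0)
T_{112}*u_1*v_1*w_2 = -2*-4*1*4 = 32  (running total: 32)
T_{121}*u_1*v_2*w_1 = 2*-4*-2*4 = 64  (running total: 96)
T_{122}*u_1*v_2*w_2 = 0*-4*-2*4 = 0  (running total: 96)
T_{211}*u_2*v_1*w_1 = 0*-1*1*4 = 0  (running total: 96)
T_{212}*u_2*v_1*w_2 = -3*-1*1*4 = 12  (running total: 108)
T_{221}*u_2*v_2*w_1 = 4*-1*-2*4 = 32  (running total: 140)
T_{222}*u_2*v_2*w_2 = 2*-1*-2*4 = 16  (running total: 156)
S = 156

156


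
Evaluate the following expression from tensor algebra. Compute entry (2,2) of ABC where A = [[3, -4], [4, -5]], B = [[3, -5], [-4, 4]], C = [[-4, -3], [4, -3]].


(ABC)_{22} = sum_m (AB)_{2m} C_{m2}. First compute row 2 of AB.
(AB)_{21} = 4*3 + -5*-4 = 32
(AB)_{22} = 4*-5 + -5*4 = -40
Now contract with column 2 of C:
(AB)_{21} * C_{12} = 32 * -3 = -96
(AB)_{22} * C_{22} = -40 * -3 = 120
(ABC)_{22} = -96 + 120 = 24

24


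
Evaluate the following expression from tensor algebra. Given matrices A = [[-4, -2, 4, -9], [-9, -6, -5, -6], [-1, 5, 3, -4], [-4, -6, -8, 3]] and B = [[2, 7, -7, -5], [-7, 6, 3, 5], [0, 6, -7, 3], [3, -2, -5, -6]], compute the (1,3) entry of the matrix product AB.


(AB)_{ij} = sum_k A_{ik} B_{kj}.
For i=1, j=3:
A_{11} * B_{13} = -4 * -7 = 28
A_{12} * B_{23} = -2 * 3 = -6
A_{13} * B_{33} = 4 * -7 = -28
A_{14} * B_{43} = -9 * -5 = 45
Sum = 28 + -6 + -28 + 45 = 39

39


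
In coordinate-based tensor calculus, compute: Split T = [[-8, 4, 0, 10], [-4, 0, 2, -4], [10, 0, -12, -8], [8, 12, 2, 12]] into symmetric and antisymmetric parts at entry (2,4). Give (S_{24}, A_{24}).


T_{24} = -4
T_{42} = 12
S_{24} = (-4 + 12)/2 = 8/2 = 4
A_{24} = (-4 - 12)/2 = -16/2 = -8
Check: S + A = 4 + -8 = -4 = T_{24}.

(4, -8)


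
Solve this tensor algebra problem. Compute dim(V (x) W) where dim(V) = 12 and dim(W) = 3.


The dimension of a tensor product is the product of dimensions.
dim(V) = 12, dim(W) = 3
dim(V (x) W) = 12 * 3 = 36

36


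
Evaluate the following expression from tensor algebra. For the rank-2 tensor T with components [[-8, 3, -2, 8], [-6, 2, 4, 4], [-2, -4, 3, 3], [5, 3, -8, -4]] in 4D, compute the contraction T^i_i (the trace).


The contraction (trace) of a rank-2 tensor is the sum of its diagonal elements.
Diagonal entries: A[1,1] = -8, A[2,2] = 2, A[3,3] = 3, A[4,4] = -4
Tr(A) = -8 + 2 + 3 + -4 = -7

-7


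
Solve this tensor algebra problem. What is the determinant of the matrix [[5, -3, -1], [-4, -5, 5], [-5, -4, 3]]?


Expanding along the first row, det(A) = a11*M_11 - a12*M_12 + a13*M_13, where M_1j is the (1,j) minor.
Minor M_11 = -5*3 - 5*-4 = 5
Minor M_12 = -4*3 - 5*-5 = 13
Minor M_13 = -4*-4 - -5*-5 = -9
det = 5*(5) - -3*(13) + -1*(-9)
    = 25 - -39 + 9
    = 73

73


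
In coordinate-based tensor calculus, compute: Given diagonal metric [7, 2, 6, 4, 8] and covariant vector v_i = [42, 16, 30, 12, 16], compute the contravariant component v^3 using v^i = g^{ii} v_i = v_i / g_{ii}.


To raise an index with a diagonal metric: v^i = v_i / g_{ii}.
For index 3: v_3 = 30, g_{33} = 6
v^3 = 30 / 6 = 5

5


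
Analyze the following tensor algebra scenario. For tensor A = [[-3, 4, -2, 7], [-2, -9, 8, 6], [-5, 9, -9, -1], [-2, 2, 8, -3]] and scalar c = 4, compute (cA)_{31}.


Scalar multiplication: (cA)_{ij} = c * A_{ij}.
c = 4
A_{31} = -5
(cA)_{31} = 4 * -5 = -20

-20


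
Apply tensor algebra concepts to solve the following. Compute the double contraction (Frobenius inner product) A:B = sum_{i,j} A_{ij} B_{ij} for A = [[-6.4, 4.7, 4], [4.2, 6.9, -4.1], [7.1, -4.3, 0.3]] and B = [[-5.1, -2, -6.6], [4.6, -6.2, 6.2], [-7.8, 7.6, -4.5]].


A:B = sum over all i,j of A_{ij} * B_{ij}.
Row 1: -6.4*-5.1=32.64, 4.7*-2=-9.4, 4*-6.6=-26.4 => row sum = -3.16
Row 2: 4.2*4.6=19.32, 6.9*-6.2=-42.78, -4.1*6.2=-25.42 => row sum = -48.88
Row 3: 7.1*-7.8=-55.38, -4.3*7.6=-32.68, 0.3*-4.5=-1.35 => row sum = -89.41
Total = -3.16 + -48.88 + -89.41 = -141.45

-141.45


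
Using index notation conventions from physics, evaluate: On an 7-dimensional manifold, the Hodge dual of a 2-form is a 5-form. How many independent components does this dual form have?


The Hodge dual of a p-form on an n-dimensional manifold is an (n-p)-form.
n = 7, p = 2, so dual degree = 7 - 2 = 5
The number of components is C(n, n-p) = C(7, 5) = 21

21


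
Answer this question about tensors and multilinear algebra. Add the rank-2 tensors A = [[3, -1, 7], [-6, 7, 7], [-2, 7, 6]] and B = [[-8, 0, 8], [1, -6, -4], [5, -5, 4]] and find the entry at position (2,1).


Tensor addition is component-wise: (A + B)_{ij} = A_{ij} + B_{ij}.
A_{21} = -6
B_{21} = 1
(A + B)_{21} = -6 + 1 = -5

-5


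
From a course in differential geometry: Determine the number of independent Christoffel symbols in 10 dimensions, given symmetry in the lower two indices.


Christoffel symbols Gamma^k_{ij} are symmetric in i,j, so there are d * d(d+1)/2 independent symbols.
d = 10
d(d+1)/2 = 10 * 11 / 2 = 55
Total = 10 * 55 = 550

550


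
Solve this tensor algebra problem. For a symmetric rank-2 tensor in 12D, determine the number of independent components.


A symmetric rank-2 tensor in d dimensions has d(d+1)/2 independent components.
d = 12
d(d+1)/2 = 12 * 13 / 2 = 156 / 2 = 78

78


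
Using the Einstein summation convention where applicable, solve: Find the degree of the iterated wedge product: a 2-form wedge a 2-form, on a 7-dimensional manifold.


The degree of a wedge product is the sum of the degrees of the individual forms.
Degrees: 2, 2
Total degree = 2 + 2 = 4

4


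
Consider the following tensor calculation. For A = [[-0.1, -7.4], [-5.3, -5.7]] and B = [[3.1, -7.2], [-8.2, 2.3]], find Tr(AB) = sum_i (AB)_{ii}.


Tr(AB) = sum_i (AB)_{ii} where (AB)_{ii} = sum_k A_{ik} B_{ki}.
(AB)_{11} = -0.1*3.1 + -7.4*-8.2 = 60.37
(AB)_{22} = -5.3*-7.2 + -5.7*2.3 = 25.05
Tr(AB) = 60.37 + 25.05 = 85.42

85.42


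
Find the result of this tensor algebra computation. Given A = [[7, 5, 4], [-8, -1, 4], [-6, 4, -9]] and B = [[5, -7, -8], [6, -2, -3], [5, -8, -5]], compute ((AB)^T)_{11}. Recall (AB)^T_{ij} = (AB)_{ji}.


(AB)^T_{ij} = (AB)_{ji} = sum_k A_{jk} B_{ki}.
For i=1, j=1 we need (AB)_{11}:
A_{11} * B_{11} = 7 * 5 = 35
A_{12} * B_{21} = 5 * 6 = 30
A_{13} * B_{31} = 4 * 5 = 20
Sum = 35 + 30 + 20 = 85

85


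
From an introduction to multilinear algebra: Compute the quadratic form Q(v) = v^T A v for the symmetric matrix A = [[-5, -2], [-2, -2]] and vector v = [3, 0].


First compute Av:
(Av)_1 = -5*3 + -2*0 = -15
(Av)_2 = -2*3 + -2*0 = -6
Av = [-15, -6]
Then v^T (Av) = 3*-15 + 0*-6
= -45 + 0 = -45

-45


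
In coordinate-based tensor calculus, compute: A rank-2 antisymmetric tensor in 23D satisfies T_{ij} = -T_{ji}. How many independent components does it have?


An antisymmetric rank-2 tensor satisfies A_{ij} = -A_{ji}, so diagonal entries are zero.
The independent components are the upper-triangular entries: C(n, 2) = n(n-1)/2.
n = 23
C(23, 2) = 23 * 22 / 2 = 506 / 2 = 253

253


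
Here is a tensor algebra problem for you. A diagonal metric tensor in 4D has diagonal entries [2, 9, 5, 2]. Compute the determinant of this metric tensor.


For a diagonal metric, the determinant is the product of diagonal entries.
Diagonal entries: 2, 9, 5, 2
det(g) = 2 * 9 * 5 * 2 = 180

180


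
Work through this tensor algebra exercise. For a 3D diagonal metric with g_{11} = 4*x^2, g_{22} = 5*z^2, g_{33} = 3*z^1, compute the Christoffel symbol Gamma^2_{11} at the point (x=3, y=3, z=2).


For a diagonal metric, Gamma^k_{ij} = (1/2) g^{kk} (dg_{ik}/dx_j + dg_{jk}/dx_i - dg_{ij}/dx_k).
The metric is diagonal, so g_{ab} = 0 for a != b.
At the given point: g_{11} = 36, g_{22} = 20, g_{33} = 6
g^{22} = 1/20
dg_{12}/dx_1 = 0 (off-diagonal)
dg_{12}/dx_1 = 0 (off-diagonal)
dg_{11}/dx_2 = dg_{11}/dx_2 = 0
Numerator = 0 + 0 - 0 = 0
Gamma^2_{11} = 0 / (2 * 20) = 0

0


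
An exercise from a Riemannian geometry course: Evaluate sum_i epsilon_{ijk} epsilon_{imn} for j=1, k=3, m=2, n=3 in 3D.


Using the identity: epsilon_{ijk} epsilon_{imn} = delta_{jm} delta_{kn} - delta_{jn} delta_{km}.
delta_{12} = 0
delta_{33} = 1
delta_{13} = 0
delta_{32} = 0
Result = 0 * 1 - 0 * 0 = 0 - 0 = 0

0


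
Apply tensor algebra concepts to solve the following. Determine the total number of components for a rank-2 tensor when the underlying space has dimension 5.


The number of components of a rank-r tensor in d dimensions is d^r.
Here d = 5 and r = 2.
5^2 = 25

25


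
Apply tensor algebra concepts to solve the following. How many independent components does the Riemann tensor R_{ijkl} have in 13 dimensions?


The Riemann tensor in d dimensions has d^2(d^2 - 1)/12 independent components.
d = 13, so d^2 = 169
d^2 - 1 = 168
d^2(d^2 - 1) = 169 * 168 = 28392
Divide by 12: 28392 / 12 = 2366

2366


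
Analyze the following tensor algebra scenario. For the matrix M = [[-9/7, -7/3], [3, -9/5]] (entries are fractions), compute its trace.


The trace is the sum of diagonal entries.
Diagonal: M[1,1] = -9/7, M[2,2] = -9/5
Tr(M) = -9/7 + -9/5
Computing step by step:
After adding M[1,1]: -9/7
After adding M[2,2]: -108/35
Tr(M) = -108/35

-108/35


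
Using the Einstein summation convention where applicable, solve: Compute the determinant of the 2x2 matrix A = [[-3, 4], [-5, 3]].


For a 2x2 matrix [[a, b], [c, d]], det = a*d - b*c.
a = -3, b = 4, c = -5, d = 3
a*d = -3 * 3 = -9
b*c = 4 * -5 = -20
det = -9 - -20 = 11

11


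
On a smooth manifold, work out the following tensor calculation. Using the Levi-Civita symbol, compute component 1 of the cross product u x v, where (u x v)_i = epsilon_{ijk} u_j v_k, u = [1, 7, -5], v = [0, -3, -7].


(u x v)_1 = sum_{j,k} epsilon_{1jk} u_j v_k. Only permutations of (1,2,3) contribute; the two non-zero terms are:
eps_{123} u_2 v_3 = 1 * 7 * -7 = -49
eps_{132} u_3 v_2 = -1 * -5 * -3 = -15
(u x v)_1 = -64

-64


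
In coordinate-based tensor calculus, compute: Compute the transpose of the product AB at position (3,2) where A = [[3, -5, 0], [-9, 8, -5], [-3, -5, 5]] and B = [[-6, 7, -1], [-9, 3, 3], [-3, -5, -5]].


(AB)^T_{ij} = (AB)_{ji} = sum_k A_{jk} B_{ki}.
For i=3, j=2 we need (AB)_{23}:
A_{21} * B_{13} = -9 * -1 = 9
A_{22} * B_{23} = 8 * 3 = 24
A_{23} * B_{33} = -5 * -5 = 25
Sum = 9 + 24 + 25 = 58

58


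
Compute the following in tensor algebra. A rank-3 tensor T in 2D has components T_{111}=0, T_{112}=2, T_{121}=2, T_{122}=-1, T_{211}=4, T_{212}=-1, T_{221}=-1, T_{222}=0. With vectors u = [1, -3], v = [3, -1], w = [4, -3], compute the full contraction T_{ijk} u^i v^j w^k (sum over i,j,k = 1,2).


S = sum over i,j,k of T_{ijk} u_i v_j w_k. Expanding all 8 terms:
T_{111}*u_1*v_1*w_1 = 0*1*3*4 = 0  (running total: 0)
T_{112}*u_1*v_1*w_2 = 2*1*3*-3 = -18  (running total: -18)
T_{121}*u_1*v_2*w_1 = 2*1*-1*4 = -8  (running total: -26)
T_{122}*u_1*v_2*w_2 = -1*1*-1*-3 = -3  (running total: -29)
T_{211}*u_2*v_1*w_1 = 4*-3*3*4 = -144  (running total: -173)
T_{212}*u_2*v_1*w_2 = -1*-3*3*-3 = -27  (running total: -200)
T_{221}*u_2*v_2*w_1 = -1*-3*-1*4 = -12  (running total: -212)
T_{222}*u_2*v_2*w_2 = 0*-3*-1*-3 = 0  (running total: -212)
S = -212

-212


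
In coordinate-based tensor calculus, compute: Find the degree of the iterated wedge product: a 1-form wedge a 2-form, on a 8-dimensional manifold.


The degree of a wedge product is the sum of the degrees of the individual forms.
Degrees: 1, 2
Total degree = 1 + 2 = 3

3


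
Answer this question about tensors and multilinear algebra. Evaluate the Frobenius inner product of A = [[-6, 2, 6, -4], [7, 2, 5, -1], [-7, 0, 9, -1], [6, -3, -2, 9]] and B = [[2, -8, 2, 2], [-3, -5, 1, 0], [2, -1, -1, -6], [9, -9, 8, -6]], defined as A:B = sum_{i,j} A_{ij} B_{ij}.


A:B = sum over all i,j of A_{ij} * B_{ij}.
Row 1: -6*2=-12, 2*-8=-16, 6*2=12, -4*2=-8 => row sum = -24
Row 2: 7*-3=-21, 2*-5=-10, 5*1=5, -1*0=0 => row sum = -26
Row 3: -7*2=-14, 0*-1=0, 9*-1=-9, -1*-6=6 => row sum = -17
Row 4: 6*9=54, -3*-9=27, -2*8=-16, 9*-6=-54 => row sum = 11
Total = -24 + -26 + -17 + 11 = -56

-56


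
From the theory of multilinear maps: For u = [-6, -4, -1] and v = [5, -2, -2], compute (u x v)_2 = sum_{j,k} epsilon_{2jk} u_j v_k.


(u x v)_2 = sum_{j,k} epsilon_{2jk} u_j v_k. Only permutations of (1,2,3) contribute; the two non-zero terms are:
eps_{213} u_1 v_3 = -1 * -6 * -2 = -12
eps_{231} u_3 v_1 = 1 * -1 * 5 = -5
(u x v)_2 = -17

-17


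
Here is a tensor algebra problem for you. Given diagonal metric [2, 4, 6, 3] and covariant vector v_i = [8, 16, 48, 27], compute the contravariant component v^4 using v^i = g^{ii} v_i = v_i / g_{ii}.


To raise an index with a diagonal metric: v^i = v_i / g_{ii}.
For index 4: v_4 = 27, g_{44} = 3
v^4 = 27 / 3 = 9

9


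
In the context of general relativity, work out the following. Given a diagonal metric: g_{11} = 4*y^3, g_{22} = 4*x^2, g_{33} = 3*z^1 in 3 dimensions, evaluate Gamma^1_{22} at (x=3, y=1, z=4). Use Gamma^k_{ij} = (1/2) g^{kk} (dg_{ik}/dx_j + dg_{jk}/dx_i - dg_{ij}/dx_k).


For a diagonal metric, Gamma^k_{ij} = (1/2) g^{kk} (dg_{ik}/dx_j + dg_{jk}/dx_i - dg_{ij}/dx_k).
The metric is diagonal, so g_{ab} = 0 for a != b.
At the given point: g_{11} = 4, g_{22} = 36, g_{33} = 12
g^{11} = 1/4
dg_{21}/dx_2 = 0 (off-diagonal)
dg_{21}/dx_2 = 0 (off-diagonal)
dg_{22}/dx_1 = dg_{22}/dx_1 = 24
Numerator = 0 + 0 - 24 = -24
Gamma^1_{22} = -24 / (2 * 4) = -3

-3


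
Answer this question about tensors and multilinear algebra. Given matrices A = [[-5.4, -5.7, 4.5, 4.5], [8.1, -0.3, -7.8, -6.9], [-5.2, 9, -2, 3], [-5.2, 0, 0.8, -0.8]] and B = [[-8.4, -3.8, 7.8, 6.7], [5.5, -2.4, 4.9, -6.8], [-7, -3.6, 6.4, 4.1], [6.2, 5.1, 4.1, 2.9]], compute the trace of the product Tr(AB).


Tr(AB) = sum_i (AB)_{ii} where (AB)_{ii} = sum_k A_{ik} B_{ki}.
(AB)_{11} = -5.4*-8.4 + -5.7*5.5 + 4.5*-7 + 4.5*6.2 = 10.41
(AB)_{22} = 8.1*-3.8 + -0.3*-2.4 + -7.8*-3.6 + -6.9*5.1 = -37.17
(AB)_{33} = -5.2*7.8 + 9*4.9 + -2*6.4 + 3*4.1 = 3.04
(AB)_{44} = -5.2*6.7 + 0*-6.8 + 0.8*4.1 + -0.8*2.9 = -33.88
Tr(AB) = 10.41 + -37.17 + 3.04 + -33.88 = -57.6

-57.6


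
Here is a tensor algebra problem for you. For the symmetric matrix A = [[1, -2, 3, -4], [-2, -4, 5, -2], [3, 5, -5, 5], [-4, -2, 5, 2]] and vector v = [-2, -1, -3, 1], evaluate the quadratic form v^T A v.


First compute Av:
(Av)_1 = 1*-2 + -2*-1 + 3*-3 + -4*1 = -13
(Av)_2 = -2*-2 + -4*-1 + 5*-3 + -2*1 = -9
(Av)_3 = 3*-2 + 5*-1 + -5*-3 + 5*1 = 9
(Av)_4 = -4*-2 + -2*-1 + 5*-3 + 2*1 = -3
Av = [-13, -9, 9, -3]
Then v^T (Av) = -2*-13 + -1*-9 + -3*9 + 1*-3
= 26 + 9 + -27 + -3 = 5

5


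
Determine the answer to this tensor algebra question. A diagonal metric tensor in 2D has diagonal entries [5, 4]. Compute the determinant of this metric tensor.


For a diagonal metric, the determinant is the product of diagonal entries.
Diagonal entries: 5, 4
det(g) = 5 * 4 = 20

20


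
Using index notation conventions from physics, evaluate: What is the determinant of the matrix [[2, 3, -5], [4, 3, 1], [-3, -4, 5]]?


Expanding along the first row, det(A) = a11*M_11 - a12*M_12 + a13*M_13, where M_1j is the (1,j) minor.
Minor M_11 = 3*5 - 1*-4 = 19
Minor M_12 = 4*5 - 1*-3 = 23
Minor M_13 = 4*-4 - 3*-3 = -7
det = 2*(19) - 3*(23) + -5*(-7)
    = 38 - 69 + 35
    = 4

4


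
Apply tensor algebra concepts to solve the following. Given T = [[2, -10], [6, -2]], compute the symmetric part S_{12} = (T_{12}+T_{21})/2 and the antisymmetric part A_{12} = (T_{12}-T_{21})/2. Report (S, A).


T_{12} = -10
T_{21} = 6
S_{12} = (-10 + 6)/2 = -4/2 = -2
A_{12} = (-10 - 6)/2 = -16/2 = -8
Check: S + A = -2 + -8 = -10 = T_{12}.

(-2, -8)


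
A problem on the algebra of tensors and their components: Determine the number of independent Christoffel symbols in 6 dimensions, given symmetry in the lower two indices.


Christoffel symbols Gamma^k_{ij} are symmetric in i,j, so there are d * d(d+1)/2 independent symbols.
d = 6
d(d+1)/2 = 6 * 7 / 2 = 21
Total = 6 * 21 = 126

126


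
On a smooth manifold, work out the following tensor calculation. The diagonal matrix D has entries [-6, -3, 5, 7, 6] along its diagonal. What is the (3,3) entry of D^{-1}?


For a diagonal matrix, the inverse has entries (D^{-1})_{ii} = 1/d_{ii}.
The diagonal entries are: d_{11} = -6, d_{22} = -3, d_{33} = 5, d_{44} = 7, d_{55} = 6
We need (D^{-1})_{33} = 1/d_{33} = 1/5 = 1/5

1/5


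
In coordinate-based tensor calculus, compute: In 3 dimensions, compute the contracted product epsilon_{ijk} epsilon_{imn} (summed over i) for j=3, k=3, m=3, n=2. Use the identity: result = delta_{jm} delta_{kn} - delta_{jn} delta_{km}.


Using the identity: epsilon_{ijk} epsilon_{imn} = delta_{jm} delta_{kn} - delta_{jn} delta_{km}.
delta_{33} = 1
delta_{32} = 0
delta_{32} = 0
delta_{33} = 1
Result = 1 * 0 - 0 * 1 = 0 - 0 = 0

0


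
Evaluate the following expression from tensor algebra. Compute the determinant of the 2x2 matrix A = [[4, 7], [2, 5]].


For a 2x2 matrix [[a, b], [c, d]], det = a*d - b*c.
a = 4, b = 7, c = 2, d = 5
a*d = 4 * 5 = 20
b*c = 7 * 2 = 14
det = 20 - 14 = 6

6


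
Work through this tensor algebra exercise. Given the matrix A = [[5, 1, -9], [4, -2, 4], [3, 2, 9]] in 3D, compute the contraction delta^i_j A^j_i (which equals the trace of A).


The contraction (trace) of a rank-2 tensor is the sum of its diagonal elements.
Diagonal entries: A[1,1] = 5, A[2,2] = -2, A[3,3] = 9
Tr(A) = 5 + -2 + 9 = 12

12


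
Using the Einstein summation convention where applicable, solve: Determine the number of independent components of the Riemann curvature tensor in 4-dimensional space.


The Riemann tensor in d dimensions has d^2(d^2 - 1)/12 independent components.
d = 4, so d^2 = 16
d^2 - 1 = 15
d^2(d^2 - 1) = 16 * 15 = 240
Divide by 12: 240 / 12 = 20

20


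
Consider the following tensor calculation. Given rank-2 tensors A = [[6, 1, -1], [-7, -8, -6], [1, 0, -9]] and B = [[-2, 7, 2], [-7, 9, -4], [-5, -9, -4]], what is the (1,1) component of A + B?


Tensor addition is component-wise: (A + B)_{ij} = A_{ij} + B_{ij}.
A_{11} = 6
B_{11} = -2
(A + B)_{11} = 6 + -2 = 4

4


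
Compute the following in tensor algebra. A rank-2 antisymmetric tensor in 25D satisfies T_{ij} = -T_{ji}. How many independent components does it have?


An antisymmetric rank-2 tensor satisfies A_{ij} = -A_{ji}, so diagonal entries are zero.
The independent components are the upper-triangular entries: C(n, 2) = n(n-1)/2.
n = 25
C(25, 2) = 25 * 24 / 2 = 600 / 2 = 300

300


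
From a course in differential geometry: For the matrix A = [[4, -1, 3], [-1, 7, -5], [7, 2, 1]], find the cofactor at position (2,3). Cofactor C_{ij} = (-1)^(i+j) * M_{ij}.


To find cofactor C_{23}, delete row 2 and column 3.
The resulting 2x2 submatrix is: [[4, -1], [7, 2]]
Minor M_{23} = 4*2 - -1*7
  = 8 - -7 = 15
Sign = (-1)^(2+3) = (-1)^5 = -1
Cofactor C_{23} = -1 * 15 = -15

-15


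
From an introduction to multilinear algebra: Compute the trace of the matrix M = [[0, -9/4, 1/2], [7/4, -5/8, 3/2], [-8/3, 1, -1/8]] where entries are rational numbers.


The trace is the sum of diagonal entries.
Diagonal: M[1,1] = 0, M[2,2] = -5/8, M[3,3] = -1/8
Tr(M) = 0 + -5/8 + -1/8
Computing step by step:
After adding M[1,1]: 0
After adding M[2,2]: -5/8
After adding M[3,3]: -3/4
Tr(M) = -3/4

-3/4


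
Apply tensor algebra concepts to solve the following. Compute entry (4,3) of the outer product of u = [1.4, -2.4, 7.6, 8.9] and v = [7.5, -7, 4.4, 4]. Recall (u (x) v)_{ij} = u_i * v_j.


The outer product entry T_{ij} = u_i * v_j.
We need i=4, j=3.
u_4 = 8.9, v_3 = 4.4
T_{4,3} = 8.9 * 4.4 = 39.16

39.16


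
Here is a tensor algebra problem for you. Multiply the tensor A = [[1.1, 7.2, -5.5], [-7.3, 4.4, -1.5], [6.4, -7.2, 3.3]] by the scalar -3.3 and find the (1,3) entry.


Scalar multiplication: (cA)_{ij} = c * A_{ij}.
c = -3.3
A_{13} = -5.5
(cA)_{13} = -3.3 * -5.5 = 18.15

18.15


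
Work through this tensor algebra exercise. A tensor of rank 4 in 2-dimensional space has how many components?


The number of components of a rank-r tensor in d dimensions is d^r.
Here d = 2 and r = 4.
2^4 = 16

16


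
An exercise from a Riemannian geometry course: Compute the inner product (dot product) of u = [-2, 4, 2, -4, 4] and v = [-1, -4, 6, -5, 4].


The inner product u . v = sum of u_i * v_i.
Term-by-term: -2 * -1, 4 * -4, 2 * 6, -4 * -5, 4 * 4
Products: 2, -16, 12, 20, 16
Sum = 2 + -16 + 12 + 20 + 16 = 34

34


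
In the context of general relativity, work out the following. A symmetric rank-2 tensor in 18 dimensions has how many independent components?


A symmetric rank-2 tensor in d dimensions has d(d+1)/2 independent components.
d = 18
d(d+1)/2 = 18 * 19 / 2 = 342 / 2 = 171

171


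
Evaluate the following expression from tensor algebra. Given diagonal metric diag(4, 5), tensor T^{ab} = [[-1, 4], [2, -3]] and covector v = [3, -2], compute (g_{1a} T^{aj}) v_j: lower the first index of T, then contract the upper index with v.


Step 1: lower the first index. For a diagonal metric, g_{ia} T^{aj} = g_{ii} T^{ij} (no sum on i).
g_{11} = 4
S_1{}^1 = 4 * T^{11} = 4 * -1 = -4
S_1{}^2 = 4 * T^{12} = 4 * 4 = 16
Step 2: contract S_1{}^j with v_j.
S_1{}^1 * v_1 = -4 * 3 = -12
S_1{}^2 * v_2 = 16 * -2 = -32
Result = -12 + -32 = -44

-44


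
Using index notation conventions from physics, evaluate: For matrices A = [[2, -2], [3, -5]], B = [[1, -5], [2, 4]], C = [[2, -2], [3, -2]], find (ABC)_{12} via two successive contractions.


(ABC)_{12} = sum_m (AB)_{1m} C_{m2}. First compute row 1 of AB.
(AB)_{11} = 2*1 + -2*2 = -2
(AB)_{12} = 2*-5 + -2*4 = -18
Now contract with column 2 of C:
(AB)_{11} * C_{12} = -2 * -2 = 4
(AB)_{12} * C_{22} = -18 * -2 = 36
(ABC)_{12} = 4 + 36 = 40

40


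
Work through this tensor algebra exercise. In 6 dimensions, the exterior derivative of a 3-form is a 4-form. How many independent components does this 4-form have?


The exterior derivative of a p-form is a (p+1)-form.
Its number of independent components is C(n, p+1).
n = 6, p+1 = 4
C(6, 4) = 15

15


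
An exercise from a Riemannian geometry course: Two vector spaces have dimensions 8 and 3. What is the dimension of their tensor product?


The dimension of a tensor product is the product of dimensions.
dim(V) = 8, dim(W) = 3
dim(V (x) W) = 8 * 3 = 24

24


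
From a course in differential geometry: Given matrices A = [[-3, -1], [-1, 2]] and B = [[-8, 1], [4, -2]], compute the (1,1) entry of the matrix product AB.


(AB)_{ij} = sum_k A_{ik} B_{kj}.
For i=1, j=1:
A_{11} * B_{11} = -3 * -8 = 24
A_{12} * B_{21} = -1 * 4 = -4
Sum = 24 + -4 = 20

20


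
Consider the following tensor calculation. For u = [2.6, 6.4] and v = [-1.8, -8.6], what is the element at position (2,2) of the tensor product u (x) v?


The outer product entry T_{ij} = u_i * v_j.
We need i=2, j=2.
u_2 = 6.4, v_2 = -8.6
T_{2,2} = 6.4 * -8.6 = -55.04

-55.04


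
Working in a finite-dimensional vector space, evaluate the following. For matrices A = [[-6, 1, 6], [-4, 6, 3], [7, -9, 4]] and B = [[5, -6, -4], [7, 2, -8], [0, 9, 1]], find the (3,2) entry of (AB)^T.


(AB)^T_{ij} = (AB)_{ji} = sum_k A_{jk} B_{ki}.
For i=3, j=2 we need (AB)_{23}:
A_{21} * B_{13} = -4 * -4 = 16
A_{22} * B_{23} = 6 * -8 = -48
A_{23} * B_{33} = 3 * 1 = 3
Sum = 16 + -48 + 3 = -29

-29


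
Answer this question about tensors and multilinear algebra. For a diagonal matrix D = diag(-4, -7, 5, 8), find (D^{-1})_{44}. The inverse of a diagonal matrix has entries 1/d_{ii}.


For a diagonal matrix, the inverse has entries (D^{-1})_{ii} = 1/d_{ii}.
The diagonal entries are: d_{11} = -4, d_{22} = -7, d_{33} = 5, d_{44} = 8
We need (D^{-1})_{44} = 1/d_{44} = 1/8 = 1/8

1/8


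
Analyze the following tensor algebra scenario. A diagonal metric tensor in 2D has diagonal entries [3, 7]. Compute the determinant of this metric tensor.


For a diagonal metric, the determinant is the product of diagonal entries.
Diagonal entries: 3, 7
det(g) = 3 * 7 = 21

21


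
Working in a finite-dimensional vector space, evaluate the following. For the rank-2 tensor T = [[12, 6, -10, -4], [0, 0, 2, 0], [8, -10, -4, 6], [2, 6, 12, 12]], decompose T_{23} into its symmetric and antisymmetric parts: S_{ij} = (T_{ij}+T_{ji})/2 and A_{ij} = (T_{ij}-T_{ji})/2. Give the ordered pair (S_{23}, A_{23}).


T_{23} = 2
T_{32} = -10
S_{23} = (2 + -10)/2 = -8/2 = -4
A_{23} = (2 - -10)/2 = 12/2 = 6
Check: S + A = -4 + 6 = 2 = T_{23}.

(-4, 6)


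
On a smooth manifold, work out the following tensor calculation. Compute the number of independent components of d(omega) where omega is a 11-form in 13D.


The exterior derivative of a p-form is a (p+1)-form.
Its number of independent components is C(n, p+1).
n = 13, p+1 = 12
C(13, 12) = 13

13


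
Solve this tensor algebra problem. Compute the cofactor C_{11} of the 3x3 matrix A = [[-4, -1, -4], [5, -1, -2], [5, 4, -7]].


To find cofactor C_{11}, delete row 1 and column 1.
The resulting 2x2 submatrix is: [[-1, -2], [4, -7]]
Minor M_{11} = -1*-7 - -2*4
  = 7 - -8 = 15
Sign = (-1)^(1+1) = (-1)^2 = 1
Cofactor C_{11} = 1 * 15 = 15

15


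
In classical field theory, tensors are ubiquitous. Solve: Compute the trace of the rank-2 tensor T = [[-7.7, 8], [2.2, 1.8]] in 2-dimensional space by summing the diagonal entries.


The contraction (trace) of a rank-2 tensor is the sum of its diagonal elements.
Diagonal entries: A[1,1] = -7.7, A[2,2] = 1.8
Tr(A) = -7.7 + 1.8 = -5.9

-5.9


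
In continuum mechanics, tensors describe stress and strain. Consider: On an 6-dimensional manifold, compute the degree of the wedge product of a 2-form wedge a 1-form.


The degree of a wedge product is the sum of the degrees of the individual forms.
Degrees: 2, 1
Total degree = 2 + 1 = 3

3


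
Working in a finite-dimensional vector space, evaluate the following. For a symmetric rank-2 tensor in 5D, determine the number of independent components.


A symmetric rank-2 tensor in d dimensions has d(d+1)/2 independent components.
d = 5
d(d+1)/2 = 5 * 6 / 2 = 30 / 2 = 15

15


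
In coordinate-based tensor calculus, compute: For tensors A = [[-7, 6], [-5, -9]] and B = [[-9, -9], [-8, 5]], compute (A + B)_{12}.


Tensor addition is component-wise: (A + B)_{ij} = A_{ij} + B_{ij}.
A_{12} = 6
B_{12} = -9
(A + B)_{12} = 6 + -9 = -3

-3


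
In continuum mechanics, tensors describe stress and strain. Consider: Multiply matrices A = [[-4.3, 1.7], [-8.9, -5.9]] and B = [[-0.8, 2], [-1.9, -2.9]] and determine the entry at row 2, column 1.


(AB)_{ij} = sum_k A_{ik} B_{kj}.
For i=2, j=1:
A_{21} * B_{11} = -8.9 * -0.8 = 7.12
A_{22} * B_{21} = -5.9 * -1.9 = 11.21
Sum = 7.12 + 11.21 = 18.33

18.33


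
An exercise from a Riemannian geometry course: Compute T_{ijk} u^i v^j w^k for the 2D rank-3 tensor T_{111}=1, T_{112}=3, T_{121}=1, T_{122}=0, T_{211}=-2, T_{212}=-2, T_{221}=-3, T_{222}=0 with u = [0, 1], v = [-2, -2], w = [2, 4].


S = sum over i,j,k of T_{ijk} u_i v_j w_k. Expanding all 8 terms:
T_{111}*u_1*v_1*w_1 = 1*0*-2*2 = 0  (running total: 0)
T_{112}*u_1*v_1*w_2 = 3*0*-2*4 = 0  (running total: 0)
T_{121}*u_1*v_2*w_1 = 1*0*-2*2 = 0  (running total: 0)
T_{122}*u_1*v_2*w_2 = 0*0*-2*4 = 0  (running total: 0)
T_{211}*u_2*v_1*w_1 = -2*1*-2*2 = 8  (running total: 8)
T_{212}*u_2*v_1*w_2 = -2*1*-2*4 = 16  (running total: 24)
T_{221}*u_2*v_2*w_1 = -3*1*-2*2 = 12  (running total: 36)
T_{222}*u_2*v_2*w_2 = 0*1*-2*4 = 0  (running total: 36)
S = 36

36


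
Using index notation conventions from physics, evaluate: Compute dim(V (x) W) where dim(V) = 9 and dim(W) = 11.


The dimension of a tensor product is the product of dimensions.
dim(V) = 9, dim(W) = 11
dim(V (x) W) = 9 * 11 = 99

99


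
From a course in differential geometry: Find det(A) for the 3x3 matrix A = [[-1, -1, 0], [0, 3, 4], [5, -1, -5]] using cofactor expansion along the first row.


Expanding along the first row, det(A) = a11*M_11 - a12*M_12 + a13*M_13, where M_1j is the (1,j) minor.
Minor M_11 = 3*-5 - 4*-1 = -11
Minor M_12 = 0*-5 - 4*5 = -20
Minor M_13 = 0*-1 - 3*5 = -15
det = -1*(-11) - -1*(-20) + 0*(-15)
    = 11 - 20 + 0
    = -9

-9


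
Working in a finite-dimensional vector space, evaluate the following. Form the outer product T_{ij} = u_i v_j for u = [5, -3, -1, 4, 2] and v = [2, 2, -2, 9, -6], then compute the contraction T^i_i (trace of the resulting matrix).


The outer product gives T_{ij} = u_i v_j.
The trace (contraction) is Tr(T) = sum_i T_{ii} = sum_i u_i v_i.
Diagonal entries:
T_{11} = u_1 * v_1 = 5 * 2 = 10
T_{22} = u_2 * v_2 = -3 * 2 = -6
T_{33} = u_3 * v_3 = -1 * -2 = 2
T_{44} = u_4 * v_4 = 4 * 9 = 36
T_{55} = u_5 * v_5 = 2 * -6 = -12
Tr(T) = 10 + -6 + 2 + 36 + -12 = 30

30
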